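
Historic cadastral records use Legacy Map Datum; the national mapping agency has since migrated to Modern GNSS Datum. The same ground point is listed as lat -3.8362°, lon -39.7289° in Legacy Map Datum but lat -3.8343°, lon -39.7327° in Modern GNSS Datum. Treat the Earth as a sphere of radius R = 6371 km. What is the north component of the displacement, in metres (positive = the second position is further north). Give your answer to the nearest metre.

ΔN = 211 m

Δφ = -3.8343° − -3.8362° = +0.0019°; Δλ = -39.7327° − -39.7289° = -0.0038°.
1° along a meridian = πR/180 = 111195 m.
ΔN = Δφ × 111195 = 211.3 m; ΔE = Δλ × 111195 × cos(-3.8362°) = -0.0038 × 111195 × 0.997759 = -421.6 m.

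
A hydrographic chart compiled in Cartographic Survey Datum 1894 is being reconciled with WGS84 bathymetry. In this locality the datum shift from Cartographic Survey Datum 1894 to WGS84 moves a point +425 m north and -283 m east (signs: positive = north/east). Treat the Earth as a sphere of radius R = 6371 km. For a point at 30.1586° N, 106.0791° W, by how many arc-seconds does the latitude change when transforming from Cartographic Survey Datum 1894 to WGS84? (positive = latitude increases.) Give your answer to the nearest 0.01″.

Δφ = 13.76″

On a sphere of radius R, 1 rad of latitude = R, so Δφ = ΔN / R = 425.0 / 6371000 = 6.6709e-05 rad = 13.760″.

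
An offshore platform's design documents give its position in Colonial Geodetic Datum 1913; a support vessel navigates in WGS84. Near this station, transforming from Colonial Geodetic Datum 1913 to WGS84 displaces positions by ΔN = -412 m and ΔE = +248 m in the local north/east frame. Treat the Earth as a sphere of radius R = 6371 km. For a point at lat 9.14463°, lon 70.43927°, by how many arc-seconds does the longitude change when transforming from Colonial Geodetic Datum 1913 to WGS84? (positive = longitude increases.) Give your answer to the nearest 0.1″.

At latitude 9.14463°, cos φ = 0.987290.
One radian of longitude at latitude φ spans R cos φ, so Δλ = ΔE / (R cos φ) = 248.0 / (6371000 × 0.987290) = 3.9427e-05 rad = 8.133″.

Δλ = 8.1″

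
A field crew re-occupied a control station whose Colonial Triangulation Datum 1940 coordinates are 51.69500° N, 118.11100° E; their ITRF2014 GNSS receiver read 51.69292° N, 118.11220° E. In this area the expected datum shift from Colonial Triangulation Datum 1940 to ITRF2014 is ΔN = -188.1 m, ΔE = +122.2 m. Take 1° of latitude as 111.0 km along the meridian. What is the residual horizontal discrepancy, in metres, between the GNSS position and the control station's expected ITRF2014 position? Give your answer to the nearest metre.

Observed coordinate differences: Δφ = -0.00208°, Δλ = +0.00120°.
Converting to metres (1° lat = 111000 m, cos φ = 0.619848): observed ΔN = -230.9 m, observed ΔE = 82.6 m.
Subtracting the expected shift leaves a residual of -230.9 − (-188.1) = -42.8 m north and 82.6 − (122.2) = -39.6 m east.
Residual distance = √((-42.8)² + (-39.6)²) = 58.3 m.

58 m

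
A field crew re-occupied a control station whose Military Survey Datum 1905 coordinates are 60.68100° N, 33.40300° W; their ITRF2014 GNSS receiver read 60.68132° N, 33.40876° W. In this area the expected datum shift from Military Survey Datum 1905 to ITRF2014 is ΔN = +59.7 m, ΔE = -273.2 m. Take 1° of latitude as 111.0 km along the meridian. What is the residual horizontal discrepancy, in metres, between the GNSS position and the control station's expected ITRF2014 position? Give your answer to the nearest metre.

47 m

Observed coordinate differences: Δφ = +0.00032°, Δλ = -0.00576°.
Converting to metres (1° lat = 111000 m, cos φ = 0.489672): observed ΔN = 35.5 m, observed ΔE = -313.1 m.
Subtracting the expected shift leaves a residual of 35.5 − (59.7) = -24.2 m north and -313.1 − (-273.2) = -39.9 m east.
Residual distance = √((-24.2)² + (-39.9)²) = 46.6 m.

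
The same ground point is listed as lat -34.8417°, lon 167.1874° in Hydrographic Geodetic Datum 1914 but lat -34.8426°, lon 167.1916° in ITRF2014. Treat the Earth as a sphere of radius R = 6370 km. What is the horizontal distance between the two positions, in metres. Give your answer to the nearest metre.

396 m

Δφ = -34.8426° − -34.8417° = -0.0009°; Δλ = 167.1916° − 167.1874° = +0.0042°.
1° along a meridian = πR/180 = 111177 m.
ΔN = Δφ × 111177 = -100.1 m; ΔE = Δλ × 111177 × cos(-34.8417°) = +0.0042 × 111177 × 0.820734 = 383.2 m.
Distance = √(ΔE² + ΔN²) = √(383.2² + (-100.1)²) = 396.1 m.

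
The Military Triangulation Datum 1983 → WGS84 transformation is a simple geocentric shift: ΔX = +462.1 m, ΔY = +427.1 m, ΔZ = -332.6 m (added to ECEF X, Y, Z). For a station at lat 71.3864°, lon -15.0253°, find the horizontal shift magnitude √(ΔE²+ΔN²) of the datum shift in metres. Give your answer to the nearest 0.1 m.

The local east axis at (φ, λ) is (−sin λ, cos λ, 0), so ΔE = −sin(-15.0253°)·462.1 + cos(-15.0253°)·427.1 = 532.30 m.
The local north axis is (−sin φ cos λ, −sin φ sin λ, cos φ), giving ΔN = -422.957 + 104.932 − 106.161 = -424.19 m.
Horizontal magnitude = √(ΔE² + ΔN²) = √(532.30² + (-424.19)²) = 680.64 m.

680.6 m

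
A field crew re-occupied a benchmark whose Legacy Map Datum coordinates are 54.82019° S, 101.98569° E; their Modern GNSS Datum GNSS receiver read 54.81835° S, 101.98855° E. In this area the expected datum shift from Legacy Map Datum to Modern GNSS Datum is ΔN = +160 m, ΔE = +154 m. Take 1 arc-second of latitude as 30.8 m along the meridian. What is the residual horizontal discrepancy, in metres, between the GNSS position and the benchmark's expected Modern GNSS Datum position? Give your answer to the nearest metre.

Observed coordinate differences: Δφ = +0.00184°, Δλ = +0.00286°.
Converting to metres (1° lat = 110880 m, cos φ = 0.576144): observed ΔN = 204.0 m, observed ΔE = 182.7 m.
Subtracting the expected shift leaves a residual of 204.0 − (160) = 44.0 m north and 182.7 − (154) = 28.7 m east.
Residual distance = √(44.0² + 28.7²) = 52.6 m.

53 m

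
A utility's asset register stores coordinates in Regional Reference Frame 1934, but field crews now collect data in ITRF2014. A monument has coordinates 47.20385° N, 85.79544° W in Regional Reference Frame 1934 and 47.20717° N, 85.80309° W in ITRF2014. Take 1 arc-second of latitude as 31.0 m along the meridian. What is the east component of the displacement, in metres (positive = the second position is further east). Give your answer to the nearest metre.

Δφ = 47.20717° − 47.20385° = +0.00332°; Δλ = -85.80309° − -85.79544° = -0.00765°.
1° of latitude = 3600 × 31.00 = 111600 m.
ΔN = Δφ × 111600 = 370.5 m; ΔE = Δλ × 111600 × cos(47.20385°) = -0.00765 × 111600 × 0.679392 = -580.0 m.

ΔE = -580 m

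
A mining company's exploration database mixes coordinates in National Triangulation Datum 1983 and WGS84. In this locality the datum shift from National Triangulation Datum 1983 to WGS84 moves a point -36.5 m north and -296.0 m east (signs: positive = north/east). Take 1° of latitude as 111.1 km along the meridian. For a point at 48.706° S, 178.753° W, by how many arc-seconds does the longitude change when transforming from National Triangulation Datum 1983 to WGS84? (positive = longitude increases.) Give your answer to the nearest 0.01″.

Δλ = -14.53″

At latitude -48.706°, cos φ = 0.659923.
1° of longitude at this latitude = 111.1 × cos φ = 73.32 km, so Δλ = -296.0 / 73317.4 = -0.0040372° = -14.534″.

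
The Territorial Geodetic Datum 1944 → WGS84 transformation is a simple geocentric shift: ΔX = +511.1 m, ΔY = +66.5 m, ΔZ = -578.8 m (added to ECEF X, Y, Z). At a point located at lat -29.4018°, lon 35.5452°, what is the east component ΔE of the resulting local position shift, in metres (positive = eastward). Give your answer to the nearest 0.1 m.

The local east axis at (φ, λ) is (−sin λ, cos λ, 0), so ΔE = −sin(35.5452°)·511.1 + cos(35.5452°)·66.5 = -243.02 m.

ΔE = -243.0 m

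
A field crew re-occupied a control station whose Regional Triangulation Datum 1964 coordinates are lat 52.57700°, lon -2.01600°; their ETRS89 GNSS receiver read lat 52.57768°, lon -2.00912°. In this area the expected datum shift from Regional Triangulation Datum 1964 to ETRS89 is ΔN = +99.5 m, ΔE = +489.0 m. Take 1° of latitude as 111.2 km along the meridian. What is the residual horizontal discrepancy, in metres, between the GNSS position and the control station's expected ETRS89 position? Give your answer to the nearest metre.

Observed coordinate differences: Δφ = +0.00068°, Δλ = +0.00688°.
Converting to metres (1° lat = 111200 m, cos φ = 0.607695): observed ΔN = 75.6 m, observed ΔE = 464.9 m.
Subtracting the expected shift leaves a residual of 75.6 − (99.5) = -23.9 m north and 464.9 − (489.0) = -24.1 m east.
Residual distance = √((-23.9)² + (-24.1)²) = 33.9 m.

34 m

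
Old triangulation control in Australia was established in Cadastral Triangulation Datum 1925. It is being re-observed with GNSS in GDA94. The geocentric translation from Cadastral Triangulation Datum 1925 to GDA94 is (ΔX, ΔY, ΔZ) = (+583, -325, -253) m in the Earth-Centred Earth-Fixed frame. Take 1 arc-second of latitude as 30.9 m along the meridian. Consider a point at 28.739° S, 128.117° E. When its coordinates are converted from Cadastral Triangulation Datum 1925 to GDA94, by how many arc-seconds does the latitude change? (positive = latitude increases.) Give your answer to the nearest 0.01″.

Δφ = -16.76″

sin φ = -0.480820, cos φ = 0.876819, sin λ = 0.786752, cos λ = -0.617269.
North component: ΔN = −sin φ cos λ·ΔX − sin φ sin λ·ΔY + cos φ·ΔZ = −(-0.480820)(-0.617269)(583) − (-0.480820)(0.786752)(-325) + (0.876819)(-253) = -517.81 m.
1° of latitude spans 3600 × 30.90 = 111240 m, so Δφ = -517.81 / 111240 × 3600 = -16.758″.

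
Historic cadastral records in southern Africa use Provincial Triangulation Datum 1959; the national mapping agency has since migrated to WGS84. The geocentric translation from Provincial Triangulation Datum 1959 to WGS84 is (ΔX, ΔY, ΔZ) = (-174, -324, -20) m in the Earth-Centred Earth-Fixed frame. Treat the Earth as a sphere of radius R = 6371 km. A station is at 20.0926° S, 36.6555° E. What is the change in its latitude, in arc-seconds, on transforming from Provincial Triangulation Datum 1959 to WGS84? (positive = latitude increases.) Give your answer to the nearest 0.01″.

sin φ = -0.343538, cos φ = 0.939139, sin λ = 0.597002, cos λ = 0.802240.
North component: ΔN = −sin φ cos λ·ΔX − sin φ sin λ·ΔY + cos φ·ΔZ = −(-0.343538)(0.802240)(-174) − (-0.343538)(0.597002)(-324) + (0.939139)(-20) = -133.19 m.
1° of latitude spans πR/180 = 111195 m, so Δφ = -133.19 / 111195 × 3600 = -4.312″.

Δφ = -4.31″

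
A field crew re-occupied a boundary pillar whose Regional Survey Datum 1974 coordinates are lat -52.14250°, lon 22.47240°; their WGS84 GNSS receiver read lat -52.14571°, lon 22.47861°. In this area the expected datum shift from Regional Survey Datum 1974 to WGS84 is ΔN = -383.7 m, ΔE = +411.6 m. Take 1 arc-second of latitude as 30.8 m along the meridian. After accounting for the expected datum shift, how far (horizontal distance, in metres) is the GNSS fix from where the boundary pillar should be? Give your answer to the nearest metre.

30 m

Observed coordinate differences: Δφ = -0.00321°, Δλ = +0.00621°.
Converting to metres (1° lat = 110880 m, cos φ = 0.613700): observed ΔN = -355.9 m, observed ΔE = 422.6 m.
Subtracting the expected shift leaves a residual of -355.9 − (-383.7) = 27.8 m north and 422.6 − (411.6) = 11.0 m east.
Residual distance = √(27.8² + 11.0²) = 29.9 m.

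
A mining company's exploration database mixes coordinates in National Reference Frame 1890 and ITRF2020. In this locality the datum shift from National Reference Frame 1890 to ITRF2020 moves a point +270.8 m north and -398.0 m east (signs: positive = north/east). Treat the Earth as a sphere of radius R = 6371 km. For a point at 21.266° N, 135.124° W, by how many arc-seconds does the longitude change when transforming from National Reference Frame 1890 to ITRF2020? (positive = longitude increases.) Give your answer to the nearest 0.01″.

Δλ = -13.83″

At latitude 21.266°, cos φ = 0.931907.
One radian of longitude at latitude φ spans R cos φ, so Δλ = ΔE / (R cos φ) = -398.0 / (6371000 × 0.931907) = -6.7035e-05 rad = -13.827″.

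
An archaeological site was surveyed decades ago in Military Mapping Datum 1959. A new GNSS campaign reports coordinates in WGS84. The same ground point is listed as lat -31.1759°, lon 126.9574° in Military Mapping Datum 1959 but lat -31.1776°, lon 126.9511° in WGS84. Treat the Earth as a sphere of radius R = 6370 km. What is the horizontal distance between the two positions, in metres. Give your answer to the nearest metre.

Δφ = -31.1776° − -31.1759° = -0.0017°; Δλ = 126.9511° − 126.9574° = -0.0063°.
1° along a meridian = πR/180 = 111177 m.
ΔN = Δφ × 111177 = -189.0 m; ΔE = Δλ × 111177 × cos(-31.1759°) = -0.0063 × 111177 × 0.855582 = -599.3 m.
Distance = √(ΔE² + ΔN²) = √((-599.3)² + (-189.0)²) = 628.4 m.

628 m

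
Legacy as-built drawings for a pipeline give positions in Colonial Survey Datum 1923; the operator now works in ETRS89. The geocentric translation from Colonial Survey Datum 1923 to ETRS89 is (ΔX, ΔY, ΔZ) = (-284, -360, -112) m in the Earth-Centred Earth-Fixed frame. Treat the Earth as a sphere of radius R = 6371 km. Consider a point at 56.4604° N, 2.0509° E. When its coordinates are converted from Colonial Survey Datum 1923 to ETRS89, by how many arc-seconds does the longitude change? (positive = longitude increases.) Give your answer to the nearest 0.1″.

sin φ = 0.833504, cos φ = 0.552513, sin λ = 0.035787, cos λ = 0.999359.
East component: ΔE = −sin λ·ΔX + cos λ·ΔY = −(0.035787)(-284) + (0.999359)(-360) = -349.61 m.
1° of latitude spans πR/180 = 111195 m; at latitude φ, 1° of longitude spans that × cos φ = 61436.7 m, so Δλ = -349.61 / 61436.7 × 3600 = -20.486″.

Δλ = -20.5″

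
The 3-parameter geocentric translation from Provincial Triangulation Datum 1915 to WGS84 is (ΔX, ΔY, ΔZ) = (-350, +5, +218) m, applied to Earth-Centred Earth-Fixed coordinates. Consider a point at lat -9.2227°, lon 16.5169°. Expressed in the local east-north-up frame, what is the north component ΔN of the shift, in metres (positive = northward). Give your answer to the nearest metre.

The local north axis is (−sin φ cos λ, −sin φ sin λ, cos φ), giving ΔN = -53.781 + 0.228 + 215.182 = 161.63 m.

ΔN = 162 m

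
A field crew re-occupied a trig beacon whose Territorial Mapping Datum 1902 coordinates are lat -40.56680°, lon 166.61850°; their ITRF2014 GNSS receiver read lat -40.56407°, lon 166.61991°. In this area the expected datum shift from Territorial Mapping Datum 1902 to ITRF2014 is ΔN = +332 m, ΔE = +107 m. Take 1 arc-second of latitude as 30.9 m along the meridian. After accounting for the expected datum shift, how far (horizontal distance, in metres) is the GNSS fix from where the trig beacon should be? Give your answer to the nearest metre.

31 m

Observed coordinate differences: Δφ = +0.00273°, Δλ = +0.00141°.
Converting to metres (1° lat = 111240 m, cos φ = 0.759648): observed ΔN = 303.7 m, observed ΔE = 119.1 m.
Subtracting the expected shift leaves a residual of 303.7 − (332) = -28.3 m north and 119.1 − (107) = 12.1 m east.
Residual distance = √((-28.3)² + 12.1²) = 30.8 m.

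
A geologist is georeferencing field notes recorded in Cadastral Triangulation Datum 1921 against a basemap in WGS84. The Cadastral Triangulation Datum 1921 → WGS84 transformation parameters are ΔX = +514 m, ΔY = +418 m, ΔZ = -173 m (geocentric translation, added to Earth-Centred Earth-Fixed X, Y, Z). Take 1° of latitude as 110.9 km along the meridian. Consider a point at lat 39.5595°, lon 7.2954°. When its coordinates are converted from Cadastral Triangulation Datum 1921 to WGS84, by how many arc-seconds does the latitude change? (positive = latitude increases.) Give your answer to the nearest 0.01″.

sin φ = 0.636879, cos φ = 0.770964, sin λ = 0.126985, cos λ = 0.991905.
North component: ΔN = −sin φ cos λ·ΔX − sin φ sin λ·ΔY + cos φ·ΔZ = −(0.636879)(0.991905)(514) − (0.636879)(0.126985)(418) + (0.770964)(-173) = -491.89 m.
1° of latitude spans 110900 m, so Δφ = -491.89 / 110900 × 3600 = -15.968″.

Δφ = -15.97″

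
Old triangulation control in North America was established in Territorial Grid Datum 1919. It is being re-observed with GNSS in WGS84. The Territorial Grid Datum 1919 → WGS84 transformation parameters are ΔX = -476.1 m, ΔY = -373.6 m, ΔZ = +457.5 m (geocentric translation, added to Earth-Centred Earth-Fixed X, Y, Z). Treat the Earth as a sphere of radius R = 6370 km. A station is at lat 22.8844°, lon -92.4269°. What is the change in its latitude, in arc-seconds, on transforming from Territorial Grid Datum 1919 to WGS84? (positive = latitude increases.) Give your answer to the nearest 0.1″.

Δφ = 8.7″

sin φ = 0.388873, cos φ = 0.921291, sin λ = -0.999103, cos λ = -0.042345.
North component: ΔN = −sin φ cos λ·ΔX − sin φ sin λ·ΔY + cos φ·ΔZ = −(0.388873)(-0.042345)(-476.1) − (0.388873)(-0.999103)(-373.6) + (0.921291)(457.5) = 268.50 m.
1° of latitude spans πR/180 = 111177 m, so Δφ = 268.50 / 111177 × 3600 = 8.694″.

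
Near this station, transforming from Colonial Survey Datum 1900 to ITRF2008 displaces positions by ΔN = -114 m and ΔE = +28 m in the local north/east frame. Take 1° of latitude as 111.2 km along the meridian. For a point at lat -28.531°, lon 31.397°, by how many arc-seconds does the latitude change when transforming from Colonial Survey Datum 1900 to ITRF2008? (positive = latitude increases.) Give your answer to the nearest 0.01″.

Δφ = -3.69″

1° of latitude = 111.2 km, so Δφ = -114.0 / 111200 = -0.0010252° = -3.691″.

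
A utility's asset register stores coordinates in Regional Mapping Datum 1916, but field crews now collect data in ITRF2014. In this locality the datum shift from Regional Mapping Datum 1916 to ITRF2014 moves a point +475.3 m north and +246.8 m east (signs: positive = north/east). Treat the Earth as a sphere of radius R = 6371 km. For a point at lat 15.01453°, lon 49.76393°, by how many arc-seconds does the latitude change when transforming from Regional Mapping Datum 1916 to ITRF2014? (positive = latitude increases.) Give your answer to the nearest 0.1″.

On a sphere of radius R, 1 rad of latitude = R, so Δφ = ΔN / R = 475.3 / 6371000 = 7.4604e-05 rad = 15.388″.

Δφ = 15.4″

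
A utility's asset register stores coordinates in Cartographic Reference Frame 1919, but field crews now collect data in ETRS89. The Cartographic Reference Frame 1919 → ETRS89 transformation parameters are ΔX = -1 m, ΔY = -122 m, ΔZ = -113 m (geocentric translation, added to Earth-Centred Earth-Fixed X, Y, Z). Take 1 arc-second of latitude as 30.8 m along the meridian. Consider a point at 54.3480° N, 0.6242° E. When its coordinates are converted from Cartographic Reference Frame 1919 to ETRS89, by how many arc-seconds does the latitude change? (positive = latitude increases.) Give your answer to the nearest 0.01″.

sin φ = 0.812572, cos φ = 0.582861, sin λ = 0.010894, cos λ = 0.999941.
North component: ΔN = −sin φ cos λ·ΔX − sin φ sin λ·ΔY + cos φ·ΔZ = −(0.812572)(0.999941)(-1) − (0.812572)(0.010894)(-122) + (0.582861)(-113) = -63.97 m.
1° of latitude spans 3600 × 30.80 = 110880 m, so Δφ = -63.97 / 110880 × 3600 = -2.077″.

Δφ = -2.08″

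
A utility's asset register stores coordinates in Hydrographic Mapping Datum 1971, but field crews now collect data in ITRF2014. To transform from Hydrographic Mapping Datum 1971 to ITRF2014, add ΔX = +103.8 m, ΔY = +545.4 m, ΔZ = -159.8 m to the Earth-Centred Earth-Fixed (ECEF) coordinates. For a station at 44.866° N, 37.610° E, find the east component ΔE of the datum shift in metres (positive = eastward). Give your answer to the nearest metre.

ΔE = 369 m

The local east axis at (φ, λ) is (−sin λ, cos λ, 0), so ΔE = −sin(37.610°)·103.8 + cos(37.610°)·545.4 = 368.71 m.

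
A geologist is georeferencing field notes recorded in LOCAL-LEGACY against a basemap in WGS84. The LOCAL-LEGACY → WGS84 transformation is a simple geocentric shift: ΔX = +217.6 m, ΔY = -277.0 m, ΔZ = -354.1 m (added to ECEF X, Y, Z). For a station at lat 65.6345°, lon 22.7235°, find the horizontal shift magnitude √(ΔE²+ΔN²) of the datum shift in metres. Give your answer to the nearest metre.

411 m

The local east axis at (φ, λ) is (−sin λ, cos λ, 0), so ΔE = −sin(22.7235°)·217.6 + cos(22.7235°)·(-277.0) = -339.55 m.
The local north axis is (−sin φ cos λ, −sin φ sin λ, cos φ), giving ΔN = -182.833 + 97.470 − 146.086 = -231.45 m.
Horizontal magnitude = √(ΔE² + ΔN²) = √((-339.55)² + (-231.45)²) = 410.93 m.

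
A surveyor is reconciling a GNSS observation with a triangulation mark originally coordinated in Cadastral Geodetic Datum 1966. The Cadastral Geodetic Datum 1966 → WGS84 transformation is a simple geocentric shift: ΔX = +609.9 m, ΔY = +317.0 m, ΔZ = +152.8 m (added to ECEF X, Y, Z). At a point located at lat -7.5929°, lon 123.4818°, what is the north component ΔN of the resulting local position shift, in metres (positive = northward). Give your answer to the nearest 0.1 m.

The local north axis is (−sin φ cos λ, −sin φ sin λ, cos φ), giving ΔN = -44.458 + 34.936 + 151.460 = 141.94 m.

ΔN = 141.9 m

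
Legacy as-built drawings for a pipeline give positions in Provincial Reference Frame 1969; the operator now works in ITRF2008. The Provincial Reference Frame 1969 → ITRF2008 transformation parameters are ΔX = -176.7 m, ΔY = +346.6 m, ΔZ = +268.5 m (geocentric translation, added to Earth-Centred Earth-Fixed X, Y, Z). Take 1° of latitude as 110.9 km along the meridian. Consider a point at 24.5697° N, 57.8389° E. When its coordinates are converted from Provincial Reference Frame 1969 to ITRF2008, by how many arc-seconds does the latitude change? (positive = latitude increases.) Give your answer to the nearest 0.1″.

sin φ = 0.415800, cos φ = 0.909456, sin λ = 0.846555, cos λ = 0.532302.
North component: ΔN = −sin φ cos λ·ΔX − sin φ sin λ·ΔY + cos φ·ΔZ = −(0.415800)(0.532302)(-176.7) − (0.415800)(0.846555)(346.6) + (0.909456)(268.5) = 161.30 m.
1° of latitude spans 110900 m, so Δφ = 161.30 / 110900 × 3600 = 5.236″.

Δφ = 5.2″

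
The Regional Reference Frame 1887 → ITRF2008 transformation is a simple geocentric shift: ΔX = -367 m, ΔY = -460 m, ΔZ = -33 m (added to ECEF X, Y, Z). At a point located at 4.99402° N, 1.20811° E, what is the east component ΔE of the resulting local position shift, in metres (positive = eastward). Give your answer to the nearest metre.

The local east axis at (φ, λ) is (−sin λ, cos λ, 0), so ΔE = −sin(1.20811°)·(-367) + cos(1.20811°)·(-460) = -452.16 m.

ΔE = -452 m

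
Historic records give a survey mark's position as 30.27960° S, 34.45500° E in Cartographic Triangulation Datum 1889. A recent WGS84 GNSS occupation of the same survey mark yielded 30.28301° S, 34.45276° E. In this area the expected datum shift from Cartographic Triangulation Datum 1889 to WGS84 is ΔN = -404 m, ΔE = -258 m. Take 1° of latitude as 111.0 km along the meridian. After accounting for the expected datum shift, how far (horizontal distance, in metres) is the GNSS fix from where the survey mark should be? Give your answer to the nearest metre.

Observed coordinate differences: Δφ = -0.00341°, Δλ = -0.00224°.
Converting to metres (1° lat = 111000 m, cos φ = 0.863575): observed ΔN = -378.5 m, observed ΔE = -214.7 m.
Subtracting the expected shift leaves a residual of -378.5 − (-404) = 25.5 m north and -214.7 − (-258) = 43.3 m east.
Residual distance = √(25.5² + 43.3²) = 50.2 m.

50 m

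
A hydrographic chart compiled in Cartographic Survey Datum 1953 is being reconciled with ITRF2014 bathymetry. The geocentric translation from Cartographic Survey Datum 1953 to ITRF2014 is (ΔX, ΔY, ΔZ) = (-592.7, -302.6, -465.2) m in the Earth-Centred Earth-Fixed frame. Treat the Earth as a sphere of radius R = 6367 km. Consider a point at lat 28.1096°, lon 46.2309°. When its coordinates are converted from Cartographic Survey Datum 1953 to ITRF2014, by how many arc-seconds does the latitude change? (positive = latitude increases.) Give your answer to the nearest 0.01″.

Δφ = -3.70″

sin φ = 0.471160, cos φ = 0.882048, sin λ = 0.722133, cos λ = 0.691754.
North component: ΔN = −sin φ cos λ·ΔX − sin φ sin λ·ΔY + cos φ·ΔZ = −(0.471160)(0.691754)(-592.7) − (0.471160)(0.722133)(-302.6) + (0.882048)(-465.2) = -114.20 m.
1° of latitude spans πR/180 = 111125 m, so Δφ = -114.20 / 111125 × 3600 = -3.699″.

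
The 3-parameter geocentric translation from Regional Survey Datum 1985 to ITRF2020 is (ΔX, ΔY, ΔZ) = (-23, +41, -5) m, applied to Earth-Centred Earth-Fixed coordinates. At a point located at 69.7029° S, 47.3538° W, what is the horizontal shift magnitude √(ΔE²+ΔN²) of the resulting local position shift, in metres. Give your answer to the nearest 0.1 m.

The local east axis at (φ, λ) is (−sin λ, cos λ, 0), so ΔE = −sin(-47.3538°)·(-23) + cos(-47.3538°)·41 = 10.86 m.
The local north axis is (−sin φ cos λ, −sin φ sin λ, cos φ), giving ΔN = -14.614 − 28.285 − 1.734 = -44.63 m.
Horizontal magnitude = √(ΔE² + ΔN²) = √(10.86² + (-44.63)²) = 45.94 m.

45.9 m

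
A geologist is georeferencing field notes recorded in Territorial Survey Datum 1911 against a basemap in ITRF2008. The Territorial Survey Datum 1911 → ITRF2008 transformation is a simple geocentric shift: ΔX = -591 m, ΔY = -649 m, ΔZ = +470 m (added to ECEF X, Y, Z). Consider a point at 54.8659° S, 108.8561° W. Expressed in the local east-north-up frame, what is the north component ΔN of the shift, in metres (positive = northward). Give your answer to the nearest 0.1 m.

ΔN = 929.0 m

The local north axis is (−sin φ cos λ, −sin φ sin λ, cos φ), giving ΔN = 156.207 + 502.273 + 270.481 = 928.96 m.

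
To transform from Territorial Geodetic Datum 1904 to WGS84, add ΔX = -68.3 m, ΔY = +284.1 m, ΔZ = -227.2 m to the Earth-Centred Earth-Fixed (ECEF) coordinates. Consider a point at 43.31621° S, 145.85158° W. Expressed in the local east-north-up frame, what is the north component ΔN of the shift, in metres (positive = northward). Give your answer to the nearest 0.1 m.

ΔN = -235.9 m

At φ = -43.31621°, λ = -145.85158°: sin φ = -0.686024, cos φ = 0.727579, sin λ = -0.561339, cos λ = -0.827586.
ΔN = −sin φ cos λ·ΔX − sin φ sin λ·ΔY + cos φ·ΔZ = −(-0.686024)(-0.827586)(-68.3) − (-0.686024)(-0.561339)(284.1) + (0.727579)(-227.2) = -235.93 m.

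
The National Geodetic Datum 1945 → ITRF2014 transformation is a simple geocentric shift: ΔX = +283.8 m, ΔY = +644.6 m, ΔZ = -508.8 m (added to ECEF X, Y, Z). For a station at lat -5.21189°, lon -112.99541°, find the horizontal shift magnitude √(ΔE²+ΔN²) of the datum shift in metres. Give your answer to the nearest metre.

571 m

At φ = -5.21189°, λ = -112.99541°: sin φ = -0.090839, cos φ = 0.995866, sin λ = -0.920536, cos λ = -0.390657.
ΔE = −sin λ·ΔX + cos λ·ΔY = −(-0.920536)·(283.8) + (-0.390657)·(644.6) = 9.43 m.
ΔN = −sin φ cos λ·ΔX − sin φ sin λ·ΔY + cos φ·ΔZ = −(-0.090839)(-0.390657)(283.8) − (-0.090839)(-0.920536)(644.6) + (0.995866)(-508.8) = -570.67 m.
Horizontal magnitude = √(ΔE² + ΔN²) = √(9.43² + (-570.67)²) = 570.75 m.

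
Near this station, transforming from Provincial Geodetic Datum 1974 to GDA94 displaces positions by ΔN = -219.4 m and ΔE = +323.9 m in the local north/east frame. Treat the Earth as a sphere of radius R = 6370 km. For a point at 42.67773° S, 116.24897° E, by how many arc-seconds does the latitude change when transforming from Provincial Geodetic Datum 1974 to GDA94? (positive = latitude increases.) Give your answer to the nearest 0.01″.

On a sphere of radius R, 1 rad of latitude = R, so Δφ = ΔN / R = -219.4 / 6370000 = -3.4443e-05 rad = -7.104″.

Δφ = -7.10″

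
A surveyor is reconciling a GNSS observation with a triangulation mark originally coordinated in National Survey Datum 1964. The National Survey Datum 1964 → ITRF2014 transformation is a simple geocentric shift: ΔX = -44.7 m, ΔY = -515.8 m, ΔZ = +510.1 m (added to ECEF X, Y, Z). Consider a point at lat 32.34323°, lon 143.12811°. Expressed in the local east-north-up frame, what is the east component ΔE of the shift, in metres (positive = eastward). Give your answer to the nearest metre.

At φ = 32.34323°, λ = 143.12811°: sin φ = 0.534990, cos φ = 0.844858, sin λ = 0.600028, cos λ = -0.799979.
ΔE = −sin λ·ΔX + cos λ·ΔY = −(0.600028)·(-44.7) + (-0.799979)·(-515.8) = 439.45 m.

ΔE = 439 m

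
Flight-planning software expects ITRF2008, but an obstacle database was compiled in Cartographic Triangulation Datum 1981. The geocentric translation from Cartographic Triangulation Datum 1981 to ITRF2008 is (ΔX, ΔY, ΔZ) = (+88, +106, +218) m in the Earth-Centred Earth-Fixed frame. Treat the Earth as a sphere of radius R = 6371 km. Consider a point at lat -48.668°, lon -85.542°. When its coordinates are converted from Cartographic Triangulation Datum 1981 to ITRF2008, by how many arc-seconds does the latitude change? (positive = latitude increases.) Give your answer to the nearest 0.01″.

Δφ = 2.26″

sin φ = -0.750895, cos φ = 0.660421, sin λ = -0.996975, cos λ = 0.077728.
North component: ΔN = −sin φ cos λ·ΔX − sin φ sin λ·ΔY + cos φ·ΔZ = −(-0.750895)(0.077728)(88) − (-0.750895)(-0.996975)(106) + (0.660421)(218) = 69.75 m.
1° of latitude spans πR/180 = 111195 m, so Δφ = 69.75 / 111195 × 3600 = 2.258″.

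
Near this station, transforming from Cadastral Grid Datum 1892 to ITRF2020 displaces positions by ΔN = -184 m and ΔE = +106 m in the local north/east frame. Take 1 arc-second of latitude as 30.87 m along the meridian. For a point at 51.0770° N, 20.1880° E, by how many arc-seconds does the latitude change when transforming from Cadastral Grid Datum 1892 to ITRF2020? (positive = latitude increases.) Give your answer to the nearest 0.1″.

1″ of latitude = 30.87 m, so Δφ = -184.0 / 30.87 = -5.960″.

Δφ = -6.0″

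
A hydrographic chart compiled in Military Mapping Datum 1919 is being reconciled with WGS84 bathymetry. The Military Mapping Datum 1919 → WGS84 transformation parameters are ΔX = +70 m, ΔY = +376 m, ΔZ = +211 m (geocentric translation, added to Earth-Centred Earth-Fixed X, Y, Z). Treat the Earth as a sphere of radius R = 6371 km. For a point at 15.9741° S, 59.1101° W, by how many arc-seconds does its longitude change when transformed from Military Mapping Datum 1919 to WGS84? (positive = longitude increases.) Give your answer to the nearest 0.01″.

sin φ = -0.275203, cos φ = 0.961386, sin λ = -0.858155, cos λ = 0.513390.
East component: ΔE = −sin λ·ΔX + cos λ·ΔY = −(-0.858155)(70) + (0.513390)(376) = 253.11 m.
1° of latitude spans πR/180 = 111195 m; at latitude φ, 1° of longitude spans that × cos φ = 106901.3 m, so Δλ = 253.11 / 106901.3 × 3600 = 8.524″.

Δλ = 8.52″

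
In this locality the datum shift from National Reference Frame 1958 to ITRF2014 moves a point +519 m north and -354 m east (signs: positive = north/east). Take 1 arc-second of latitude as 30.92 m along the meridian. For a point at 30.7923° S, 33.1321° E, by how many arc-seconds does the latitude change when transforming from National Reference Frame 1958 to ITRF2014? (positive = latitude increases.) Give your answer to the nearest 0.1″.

Δφ = 16.8″

1″ of latitude = 30.92 m, so Δφ = 519.0 / 30.92 = 16.785″.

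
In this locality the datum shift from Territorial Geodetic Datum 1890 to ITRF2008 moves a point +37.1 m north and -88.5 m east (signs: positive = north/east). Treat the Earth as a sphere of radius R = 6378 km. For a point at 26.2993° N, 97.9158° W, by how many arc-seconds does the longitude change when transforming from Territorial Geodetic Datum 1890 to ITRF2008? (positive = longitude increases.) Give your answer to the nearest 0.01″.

At latitude 26.2993°, cos φ = 0.896492.
One radian of longitude at latitude φ spans R cos φ, so Δλ = ΔE / (R cos φ) = -88.5 / (6378000 × 0.896492) = -1.5478e-05 rad = -3.193″.

Δλ = -3.19″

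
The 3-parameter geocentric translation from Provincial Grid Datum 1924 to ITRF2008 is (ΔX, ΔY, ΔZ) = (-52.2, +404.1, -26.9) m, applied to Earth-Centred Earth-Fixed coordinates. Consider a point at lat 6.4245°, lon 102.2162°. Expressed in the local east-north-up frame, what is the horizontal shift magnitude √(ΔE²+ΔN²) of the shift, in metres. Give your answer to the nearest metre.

At φ = 6.4245°, λ = 102.2162°: sin φ = 0.111894, cos φ = 0.993720, sin λ = 0.977356, cos λ = -0.211601.
ΔE = −sin λ·ΔX + cos λ·ΔY = −(0.977356)·(-52.2) + (-0.211601)·(404.1) = -34.49 m.
ΔN = −sin φ cos λ·ΔX − sin φ sin λ·ΔY + cos φ·ΔZ = −(0.111894)(-0.211601)(-52.2) − (0.111894)(0.977356)(404.1) + (0.993720)(-26.9) = -72.16 m.
Horizontal magnitude = √(ΔE² + ΔN²) = √((-34.49)² + (-72.16)²) = 79.98 m.

80 m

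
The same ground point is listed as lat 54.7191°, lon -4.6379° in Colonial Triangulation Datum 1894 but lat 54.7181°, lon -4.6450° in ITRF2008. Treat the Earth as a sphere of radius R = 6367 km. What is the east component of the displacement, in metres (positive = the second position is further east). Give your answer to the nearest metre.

Δφ = 54.7181° − 54.7191° = -0.0010°; Δλ = -4.6450° − -4.6379° = -0.0071°.
1° along a meridian = πR/180 = 111125 m.
ΔN = Δφ × 111125 = -111.1 m; ΔE = Δλ × 111125 × cos(54.7191°) = -0.0071 × 111125 × 0.577586 = -455.7 m.

ΔE = -456 m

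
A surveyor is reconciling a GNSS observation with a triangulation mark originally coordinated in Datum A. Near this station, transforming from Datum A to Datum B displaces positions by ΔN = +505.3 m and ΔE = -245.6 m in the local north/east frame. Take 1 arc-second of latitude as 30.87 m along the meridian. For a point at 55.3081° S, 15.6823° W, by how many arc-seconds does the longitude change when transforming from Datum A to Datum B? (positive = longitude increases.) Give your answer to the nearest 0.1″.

At latitude -55.3081°, cos φ = 0.569163.
1″ of longitude at this latitude = 30.87 × cos φ = 17.5701 m, so Δλ = -245.6 / 17.5701 = -13.978″.

Δλ = -14.0″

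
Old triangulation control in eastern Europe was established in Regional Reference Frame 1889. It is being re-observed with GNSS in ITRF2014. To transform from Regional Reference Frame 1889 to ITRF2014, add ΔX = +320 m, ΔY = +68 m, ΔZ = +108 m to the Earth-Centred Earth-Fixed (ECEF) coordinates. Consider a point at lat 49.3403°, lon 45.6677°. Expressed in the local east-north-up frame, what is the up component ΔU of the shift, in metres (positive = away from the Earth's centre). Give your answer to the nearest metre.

At φ = 49.3403°, λ = 45.6677°: sin φ = 0.758593, cos φ = 0.651565, sin λ = 0.715299, cos λ = 0.698819.
ΔU = cos φ cos λ·ΔX + cos φ sin λ·ΔY + sin φ·ΔZ = (0.651565)(0.698819)(320) + (0.651565)(0.715299)(68) + (0.758593)(108) = 259.32 m.

ΔU = 259 m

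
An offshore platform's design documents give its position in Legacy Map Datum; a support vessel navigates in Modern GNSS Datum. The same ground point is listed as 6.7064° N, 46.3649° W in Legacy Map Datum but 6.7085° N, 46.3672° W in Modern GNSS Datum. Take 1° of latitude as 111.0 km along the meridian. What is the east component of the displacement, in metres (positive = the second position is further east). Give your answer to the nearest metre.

Δφ = 6.7085° − 6.7064° = +0.0021°; Δλ = -46.3672° − -46.3649° = -0.0023°.
ΔN = Δφ × 111000 = 233.1 m; ΔE = Δλ × 111000 × cos(6.7064°) = -0.0023 × 111000 × 0.993158 = -253.6 m.

ΔE = -254 m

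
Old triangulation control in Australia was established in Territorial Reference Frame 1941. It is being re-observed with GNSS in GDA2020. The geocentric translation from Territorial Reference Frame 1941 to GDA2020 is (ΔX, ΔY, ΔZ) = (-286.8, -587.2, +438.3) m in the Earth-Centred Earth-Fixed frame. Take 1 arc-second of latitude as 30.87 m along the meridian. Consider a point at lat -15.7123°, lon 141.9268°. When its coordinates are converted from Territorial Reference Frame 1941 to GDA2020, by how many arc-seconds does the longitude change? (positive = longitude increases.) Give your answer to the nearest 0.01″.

sin φ = -0.270807, cos φ = 0.962634, sin λ = 0.616668, cos λ = -0.787224.
East component: ΔE = −sin λ·ΔX + cos λ·ΔY = −(0.616668)(-286.8) + (-0.787224)(-587.2) = 639.12 m.
1° of latitude spans 3600 × 30.87 = 111132 m; at latitude φ, 1° of longitude spans that × cos φ = 106979.4 m, so Δλ = 639.12 / 106979.4 × 3600 = 21.507″.

Δλ = 21.51″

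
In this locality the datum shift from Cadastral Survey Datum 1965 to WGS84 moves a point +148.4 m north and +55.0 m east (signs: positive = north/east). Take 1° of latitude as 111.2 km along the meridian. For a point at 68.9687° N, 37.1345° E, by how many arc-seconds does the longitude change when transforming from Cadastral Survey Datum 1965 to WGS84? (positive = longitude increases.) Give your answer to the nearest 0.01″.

At latitude 68.9687°, cos φ = 0.358878.
1° of longitude at this latitude = 111.2 × cos φ = 39.91 km, so Δλ = 55.0 / 39907.2 = 0.0013782° = 4.962″.

Δλ = 4.96″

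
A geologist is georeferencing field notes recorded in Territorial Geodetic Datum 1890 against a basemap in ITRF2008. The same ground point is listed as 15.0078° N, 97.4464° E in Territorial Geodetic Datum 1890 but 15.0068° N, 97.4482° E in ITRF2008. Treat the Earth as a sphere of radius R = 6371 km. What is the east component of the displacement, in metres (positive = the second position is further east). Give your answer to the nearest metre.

ΔE = 193 m

Δφ = 15.0068° − 15.0078° = -0.0010°; Δλ = 97.4482° − 97.4464° = +0.0018°.
1° along a meridian = πR/180 = 111195 m.
ΔN = Δφ × 111195 = -111.2 m; ΔE = Δλ × 111195 × cos(15.0078°) = +0.0018 × 111195 × 0.965891 = 193.3 m.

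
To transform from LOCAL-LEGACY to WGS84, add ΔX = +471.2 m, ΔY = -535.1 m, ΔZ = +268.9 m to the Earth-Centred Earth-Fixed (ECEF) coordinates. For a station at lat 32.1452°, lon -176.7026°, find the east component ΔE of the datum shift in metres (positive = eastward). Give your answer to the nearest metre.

At φ = 32.1452°, λ = -176.7026°: sin φ = 0.532067, cos φ = 0.846702, sin λ = -0.057519, cos λ = -0.998344.
ΔE = −sin λ·ΔX + cos λ·ΔY = −(-0.057519)·(471.2) + (-0.998344)·(-535.1) = 561.32 m.

ΔE = 561 m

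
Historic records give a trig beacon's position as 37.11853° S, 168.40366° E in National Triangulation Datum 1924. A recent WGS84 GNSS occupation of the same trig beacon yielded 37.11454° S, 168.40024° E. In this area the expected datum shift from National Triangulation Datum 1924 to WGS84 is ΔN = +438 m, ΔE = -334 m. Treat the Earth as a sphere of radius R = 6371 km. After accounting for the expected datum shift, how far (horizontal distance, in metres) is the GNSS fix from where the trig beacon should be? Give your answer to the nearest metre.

Observed coordinate differences: Δφ = +0.00399°, Δλ = -0.00342°.
Converting to metres (1° lat = 111195 m, cos φ = 0.797389): observed ΔN = 443.7 m, observed ΔE = -303.2 m.
Subtracting the expected shift leaves a residual of 443.7 − (438) = 5.7 m north and -303.2 − (-334) = 30.8 m east.
Residual distance = √(5.7² + 30.8²) = 31.3 m.

31 m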